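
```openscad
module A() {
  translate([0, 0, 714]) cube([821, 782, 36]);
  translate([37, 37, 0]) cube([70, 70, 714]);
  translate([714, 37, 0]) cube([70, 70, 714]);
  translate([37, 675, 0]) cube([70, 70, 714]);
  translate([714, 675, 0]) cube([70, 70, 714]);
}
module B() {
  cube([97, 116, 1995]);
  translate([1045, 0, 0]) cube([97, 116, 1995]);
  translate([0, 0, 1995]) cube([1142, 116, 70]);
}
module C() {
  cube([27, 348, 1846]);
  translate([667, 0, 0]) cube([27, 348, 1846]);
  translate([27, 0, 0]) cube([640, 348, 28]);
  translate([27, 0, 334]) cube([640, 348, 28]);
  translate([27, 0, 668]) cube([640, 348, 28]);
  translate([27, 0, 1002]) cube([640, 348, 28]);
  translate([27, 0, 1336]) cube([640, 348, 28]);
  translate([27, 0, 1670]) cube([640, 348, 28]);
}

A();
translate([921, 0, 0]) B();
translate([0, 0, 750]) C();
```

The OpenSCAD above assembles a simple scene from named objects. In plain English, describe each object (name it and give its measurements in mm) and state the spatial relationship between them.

A is a table with a 821×782 mm rectangular top, 36 mm thick, top surface at z = 750 mm, supported by four 70×70 mm square legs, each inset 37 mm from the nearest pair of top edges, running from the floor.

B is a door frame. The clear opening is 948 mm wide and 1995 mm high. Two 97 mm wide jambs, 116 mm deep, stand either side of the opening from the floor to the top of the opening. A 70 mm thick head sits across the top of both jambs, spanning the full outside width of the frame.

C is an open bookshelf. Two side panels, each 27 mm thick, 348 mm deep and 1846 mm tall, stand 694 mm apart (outside-to-outside). Between them sit 6 shelves, each 28 mm thick and 348 mm deep, spanning the full gap between the sides. The bottom shelf rests on the floor (its underside at z = 0) and the clear gap between one shelf's top and the next shelf's underside is 306 mm.

The door frame is on the floor beside the table on its +x side. The bookshelf is on top of the table.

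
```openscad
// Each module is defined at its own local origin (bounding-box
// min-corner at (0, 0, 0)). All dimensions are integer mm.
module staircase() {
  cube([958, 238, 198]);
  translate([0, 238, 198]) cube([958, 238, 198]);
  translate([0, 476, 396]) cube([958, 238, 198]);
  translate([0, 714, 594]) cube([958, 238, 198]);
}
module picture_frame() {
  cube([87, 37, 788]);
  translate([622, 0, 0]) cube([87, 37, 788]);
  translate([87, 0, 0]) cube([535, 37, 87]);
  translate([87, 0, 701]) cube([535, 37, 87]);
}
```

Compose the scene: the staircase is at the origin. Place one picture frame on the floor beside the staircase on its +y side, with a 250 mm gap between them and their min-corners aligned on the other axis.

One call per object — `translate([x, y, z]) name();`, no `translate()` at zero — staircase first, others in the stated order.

staircase();
translate([0, 1202, 0]) picture_frame();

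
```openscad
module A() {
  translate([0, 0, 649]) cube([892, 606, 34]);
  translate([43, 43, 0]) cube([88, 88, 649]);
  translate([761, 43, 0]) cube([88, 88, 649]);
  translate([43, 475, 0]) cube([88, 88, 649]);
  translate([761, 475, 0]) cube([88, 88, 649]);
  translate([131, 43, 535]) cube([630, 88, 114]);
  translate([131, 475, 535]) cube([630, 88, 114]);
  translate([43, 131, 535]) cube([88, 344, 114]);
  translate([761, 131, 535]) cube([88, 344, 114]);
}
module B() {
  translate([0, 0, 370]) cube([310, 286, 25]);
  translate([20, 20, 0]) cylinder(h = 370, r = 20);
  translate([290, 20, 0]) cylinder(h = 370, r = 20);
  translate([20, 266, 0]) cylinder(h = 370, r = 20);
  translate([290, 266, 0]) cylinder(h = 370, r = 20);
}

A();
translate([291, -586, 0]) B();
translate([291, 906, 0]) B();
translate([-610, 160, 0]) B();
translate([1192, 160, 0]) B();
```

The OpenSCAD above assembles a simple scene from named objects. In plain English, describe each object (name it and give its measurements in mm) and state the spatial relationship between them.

A is a rectangular dining table. The top is 892×606×34 mm with its upper surface at z = 683 mm. It stands on four 88×88 mm square legs, each inset 43 mm from the nearest pair of top edges, running from the floor to the underside of the top. Four apron rails, 88 mm thick and 114 mm tall, run between adjacent legs with their top edges flush with the underside of the top and their outer faces flush with the legs' outer faces.

B is a four-legged stool. The seat is 310×286 mm, 25 mm thick, top at z = 395 mm. It stands on four round legs, each 40 mm in diameter, from z = 0 to the seat underside, each leg's axis is inset half a diameter from the nearest pair of seat edges (so the leg's bounding box is flush with the corner).

Four stools sit around the table at the −y, +y, −x, +x sides.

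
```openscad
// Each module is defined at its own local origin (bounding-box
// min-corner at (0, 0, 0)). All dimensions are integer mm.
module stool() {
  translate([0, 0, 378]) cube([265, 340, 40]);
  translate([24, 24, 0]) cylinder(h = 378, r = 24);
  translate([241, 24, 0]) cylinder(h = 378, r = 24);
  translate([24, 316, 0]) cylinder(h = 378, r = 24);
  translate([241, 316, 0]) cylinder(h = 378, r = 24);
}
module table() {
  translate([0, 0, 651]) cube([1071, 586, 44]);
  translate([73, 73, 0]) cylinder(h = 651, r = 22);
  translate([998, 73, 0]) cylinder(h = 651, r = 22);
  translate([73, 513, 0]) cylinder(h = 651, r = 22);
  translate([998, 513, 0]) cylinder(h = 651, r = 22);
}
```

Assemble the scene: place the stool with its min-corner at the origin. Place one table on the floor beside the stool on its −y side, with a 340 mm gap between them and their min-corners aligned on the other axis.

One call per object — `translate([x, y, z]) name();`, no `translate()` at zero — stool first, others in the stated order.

stool();
translate([0, -926, 0]) table();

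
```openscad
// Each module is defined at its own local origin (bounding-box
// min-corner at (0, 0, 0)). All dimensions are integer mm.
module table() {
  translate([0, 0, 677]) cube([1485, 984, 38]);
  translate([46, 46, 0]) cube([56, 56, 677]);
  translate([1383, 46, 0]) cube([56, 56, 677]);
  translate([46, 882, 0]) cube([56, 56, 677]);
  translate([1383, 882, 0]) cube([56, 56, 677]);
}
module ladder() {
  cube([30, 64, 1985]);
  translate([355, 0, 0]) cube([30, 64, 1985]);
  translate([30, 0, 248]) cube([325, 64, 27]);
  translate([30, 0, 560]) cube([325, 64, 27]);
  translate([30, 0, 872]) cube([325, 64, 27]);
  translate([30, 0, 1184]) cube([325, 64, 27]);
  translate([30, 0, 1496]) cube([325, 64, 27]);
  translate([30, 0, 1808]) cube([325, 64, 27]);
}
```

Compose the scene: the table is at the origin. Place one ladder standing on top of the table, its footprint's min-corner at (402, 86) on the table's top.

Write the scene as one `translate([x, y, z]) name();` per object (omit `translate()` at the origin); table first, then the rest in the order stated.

table();
translate([402, 86, 715]) ladder();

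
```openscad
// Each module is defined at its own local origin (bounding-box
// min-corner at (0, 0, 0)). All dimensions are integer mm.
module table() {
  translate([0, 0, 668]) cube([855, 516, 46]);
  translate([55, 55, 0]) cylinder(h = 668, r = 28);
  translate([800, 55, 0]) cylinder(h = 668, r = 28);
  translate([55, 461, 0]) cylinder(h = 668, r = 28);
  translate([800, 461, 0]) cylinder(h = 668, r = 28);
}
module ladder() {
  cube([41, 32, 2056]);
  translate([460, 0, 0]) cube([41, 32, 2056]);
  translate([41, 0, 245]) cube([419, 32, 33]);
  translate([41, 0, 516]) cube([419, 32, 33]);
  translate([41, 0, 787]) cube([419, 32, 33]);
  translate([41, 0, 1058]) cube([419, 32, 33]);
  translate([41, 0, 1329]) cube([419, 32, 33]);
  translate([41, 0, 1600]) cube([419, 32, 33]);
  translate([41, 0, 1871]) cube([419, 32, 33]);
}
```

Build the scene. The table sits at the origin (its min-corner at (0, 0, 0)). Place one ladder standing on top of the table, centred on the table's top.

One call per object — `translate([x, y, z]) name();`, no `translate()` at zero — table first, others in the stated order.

table();
translate([177, 242, 714]) ladder();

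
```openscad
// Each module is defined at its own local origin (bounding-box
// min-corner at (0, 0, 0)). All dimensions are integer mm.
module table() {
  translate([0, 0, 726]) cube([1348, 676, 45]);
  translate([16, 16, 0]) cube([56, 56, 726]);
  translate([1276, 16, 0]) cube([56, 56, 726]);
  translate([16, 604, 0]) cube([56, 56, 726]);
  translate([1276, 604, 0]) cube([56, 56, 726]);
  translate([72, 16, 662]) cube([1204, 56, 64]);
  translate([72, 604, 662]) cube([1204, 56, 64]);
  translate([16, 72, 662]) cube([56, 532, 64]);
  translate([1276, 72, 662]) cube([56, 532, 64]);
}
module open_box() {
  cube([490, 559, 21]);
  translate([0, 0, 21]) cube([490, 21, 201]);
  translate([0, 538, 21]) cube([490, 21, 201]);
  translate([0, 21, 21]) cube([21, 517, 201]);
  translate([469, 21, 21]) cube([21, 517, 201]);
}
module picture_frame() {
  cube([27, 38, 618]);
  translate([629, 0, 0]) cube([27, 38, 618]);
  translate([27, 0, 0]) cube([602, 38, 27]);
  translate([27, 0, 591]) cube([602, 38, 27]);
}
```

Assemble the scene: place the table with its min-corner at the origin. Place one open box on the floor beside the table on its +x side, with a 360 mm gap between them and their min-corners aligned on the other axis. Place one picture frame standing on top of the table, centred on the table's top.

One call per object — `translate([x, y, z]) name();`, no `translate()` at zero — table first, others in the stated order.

table();
translate([1708, 0, 0]) open_box();
translate([346, 319, 771]) picture_frame();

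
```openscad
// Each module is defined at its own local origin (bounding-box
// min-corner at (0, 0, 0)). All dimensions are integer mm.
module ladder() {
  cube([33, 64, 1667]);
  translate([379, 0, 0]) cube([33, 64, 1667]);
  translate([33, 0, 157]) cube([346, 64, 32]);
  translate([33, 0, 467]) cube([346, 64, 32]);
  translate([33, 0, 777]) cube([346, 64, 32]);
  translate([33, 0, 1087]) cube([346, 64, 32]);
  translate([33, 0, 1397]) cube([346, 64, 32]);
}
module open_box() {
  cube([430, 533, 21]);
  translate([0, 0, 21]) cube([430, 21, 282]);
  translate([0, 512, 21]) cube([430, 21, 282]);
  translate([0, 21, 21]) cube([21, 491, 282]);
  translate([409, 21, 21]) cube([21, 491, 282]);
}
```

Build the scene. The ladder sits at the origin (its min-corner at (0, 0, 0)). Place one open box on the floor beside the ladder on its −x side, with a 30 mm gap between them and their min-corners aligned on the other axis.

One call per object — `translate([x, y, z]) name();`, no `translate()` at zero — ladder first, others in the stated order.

ladder();
translate([-460, 0, 0]) open_box();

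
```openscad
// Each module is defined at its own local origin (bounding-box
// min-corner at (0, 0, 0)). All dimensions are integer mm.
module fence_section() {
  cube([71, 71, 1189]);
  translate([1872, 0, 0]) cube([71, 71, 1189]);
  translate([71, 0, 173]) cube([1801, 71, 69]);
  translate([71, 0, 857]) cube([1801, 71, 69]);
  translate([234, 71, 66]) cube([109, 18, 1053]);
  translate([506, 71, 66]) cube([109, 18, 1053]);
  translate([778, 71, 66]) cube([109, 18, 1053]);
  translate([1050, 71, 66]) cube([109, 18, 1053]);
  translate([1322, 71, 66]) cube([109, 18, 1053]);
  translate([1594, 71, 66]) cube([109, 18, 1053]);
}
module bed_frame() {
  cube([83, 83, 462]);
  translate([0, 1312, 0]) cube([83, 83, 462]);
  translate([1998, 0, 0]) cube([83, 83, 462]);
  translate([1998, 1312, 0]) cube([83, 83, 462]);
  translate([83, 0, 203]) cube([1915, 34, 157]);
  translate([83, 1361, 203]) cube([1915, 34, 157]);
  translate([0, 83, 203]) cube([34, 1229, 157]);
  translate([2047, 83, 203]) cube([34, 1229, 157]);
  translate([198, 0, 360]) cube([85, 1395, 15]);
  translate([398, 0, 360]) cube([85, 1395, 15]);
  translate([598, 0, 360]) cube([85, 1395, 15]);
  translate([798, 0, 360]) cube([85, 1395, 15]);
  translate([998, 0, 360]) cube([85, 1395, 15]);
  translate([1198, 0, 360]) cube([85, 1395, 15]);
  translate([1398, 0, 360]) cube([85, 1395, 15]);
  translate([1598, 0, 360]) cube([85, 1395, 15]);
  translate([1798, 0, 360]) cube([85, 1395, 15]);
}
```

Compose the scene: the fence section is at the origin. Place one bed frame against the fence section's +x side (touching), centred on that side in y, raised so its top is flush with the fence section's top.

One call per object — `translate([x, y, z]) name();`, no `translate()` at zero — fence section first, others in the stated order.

fence_section();
translate([1943, -653, 727]) bed_frame();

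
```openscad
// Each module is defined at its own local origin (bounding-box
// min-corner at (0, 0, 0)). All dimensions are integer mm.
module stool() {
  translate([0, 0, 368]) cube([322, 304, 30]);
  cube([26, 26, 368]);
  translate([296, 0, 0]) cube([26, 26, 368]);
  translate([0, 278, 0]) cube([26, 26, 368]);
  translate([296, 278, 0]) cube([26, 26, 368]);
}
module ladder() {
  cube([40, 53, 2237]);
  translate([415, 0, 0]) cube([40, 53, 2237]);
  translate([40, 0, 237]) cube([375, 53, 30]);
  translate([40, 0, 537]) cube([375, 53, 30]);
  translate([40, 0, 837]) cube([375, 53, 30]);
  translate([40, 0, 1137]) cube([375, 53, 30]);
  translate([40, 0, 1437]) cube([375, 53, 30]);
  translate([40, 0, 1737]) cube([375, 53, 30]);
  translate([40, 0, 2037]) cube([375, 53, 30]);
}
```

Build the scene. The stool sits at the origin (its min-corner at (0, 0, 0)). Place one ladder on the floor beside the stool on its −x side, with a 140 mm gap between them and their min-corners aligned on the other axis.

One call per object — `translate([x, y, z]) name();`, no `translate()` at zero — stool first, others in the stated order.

stool();
translate([-595, 0, 0]) ladder();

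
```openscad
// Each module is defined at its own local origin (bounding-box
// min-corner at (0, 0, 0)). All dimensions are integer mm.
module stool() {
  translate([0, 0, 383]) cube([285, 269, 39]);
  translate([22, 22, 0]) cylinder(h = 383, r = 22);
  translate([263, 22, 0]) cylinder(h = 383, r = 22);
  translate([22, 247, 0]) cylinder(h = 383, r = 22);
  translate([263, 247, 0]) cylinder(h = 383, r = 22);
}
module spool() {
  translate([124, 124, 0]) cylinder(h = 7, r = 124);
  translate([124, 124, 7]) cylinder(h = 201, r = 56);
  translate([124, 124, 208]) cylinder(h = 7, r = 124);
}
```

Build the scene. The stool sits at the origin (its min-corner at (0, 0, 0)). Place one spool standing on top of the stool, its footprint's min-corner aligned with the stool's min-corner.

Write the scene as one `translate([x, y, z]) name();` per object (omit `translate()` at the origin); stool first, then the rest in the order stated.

stool();
translate([0, 0, 422]) spool();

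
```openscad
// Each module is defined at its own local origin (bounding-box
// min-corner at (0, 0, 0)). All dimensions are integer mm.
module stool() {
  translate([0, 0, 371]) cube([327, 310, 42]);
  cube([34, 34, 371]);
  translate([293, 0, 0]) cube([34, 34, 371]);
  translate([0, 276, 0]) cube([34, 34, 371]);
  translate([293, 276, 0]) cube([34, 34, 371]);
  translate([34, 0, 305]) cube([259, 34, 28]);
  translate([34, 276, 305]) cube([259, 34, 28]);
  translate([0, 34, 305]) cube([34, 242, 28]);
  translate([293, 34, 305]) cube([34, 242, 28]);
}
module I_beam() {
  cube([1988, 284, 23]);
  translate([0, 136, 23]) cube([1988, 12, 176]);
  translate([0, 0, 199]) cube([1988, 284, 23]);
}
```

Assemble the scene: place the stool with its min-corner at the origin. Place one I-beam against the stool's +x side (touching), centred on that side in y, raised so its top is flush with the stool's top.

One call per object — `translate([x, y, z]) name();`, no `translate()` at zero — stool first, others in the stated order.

stool();
translate([327, 13, 191]) I_beam();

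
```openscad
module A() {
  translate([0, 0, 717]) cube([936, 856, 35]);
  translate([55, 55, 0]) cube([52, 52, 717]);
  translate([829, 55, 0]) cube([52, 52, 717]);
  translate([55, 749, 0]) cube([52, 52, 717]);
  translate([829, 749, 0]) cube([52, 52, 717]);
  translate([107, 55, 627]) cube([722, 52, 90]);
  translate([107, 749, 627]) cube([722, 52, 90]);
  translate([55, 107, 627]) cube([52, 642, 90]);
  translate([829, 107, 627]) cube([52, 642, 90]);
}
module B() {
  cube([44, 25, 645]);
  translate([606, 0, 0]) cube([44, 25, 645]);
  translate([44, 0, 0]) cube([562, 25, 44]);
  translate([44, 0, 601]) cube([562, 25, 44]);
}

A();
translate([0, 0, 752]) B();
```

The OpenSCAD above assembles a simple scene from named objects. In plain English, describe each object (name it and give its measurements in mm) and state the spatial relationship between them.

A is a table with a 936×856 mm rectangular top, 35 mm thick, top surface at z = 752 mm, supported by four 52×52 mm square legs, each inset 55 mm from the nearest pair of top edges, running from the floor. Four apron rails, 52 mm thick and 90 mm tall, run between adjacent legs with their top edges flush with the underside of the top and their outer faces flush with the legs' outer faces.

B is a picture frame with a 562×557 mm rectangular opening (x by z) and a uniform 44 mm border on every side. Frame depth is 25 mm along y. It is built from two vertical stiles running the full outside height and two horizontal rails spanning the gap between the stiles.

The picture frame is on top of the table.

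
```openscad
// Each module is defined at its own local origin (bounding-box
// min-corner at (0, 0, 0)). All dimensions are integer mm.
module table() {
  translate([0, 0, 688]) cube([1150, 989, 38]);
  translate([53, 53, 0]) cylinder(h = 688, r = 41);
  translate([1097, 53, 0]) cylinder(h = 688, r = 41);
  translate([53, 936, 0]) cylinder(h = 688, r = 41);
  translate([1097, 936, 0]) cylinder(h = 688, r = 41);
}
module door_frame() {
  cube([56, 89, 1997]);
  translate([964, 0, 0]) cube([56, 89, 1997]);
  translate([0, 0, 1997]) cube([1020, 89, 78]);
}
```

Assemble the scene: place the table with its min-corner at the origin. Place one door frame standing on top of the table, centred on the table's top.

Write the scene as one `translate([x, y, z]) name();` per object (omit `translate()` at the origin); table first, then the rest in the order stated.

table();
translate([65, 450, 726]) door_frame();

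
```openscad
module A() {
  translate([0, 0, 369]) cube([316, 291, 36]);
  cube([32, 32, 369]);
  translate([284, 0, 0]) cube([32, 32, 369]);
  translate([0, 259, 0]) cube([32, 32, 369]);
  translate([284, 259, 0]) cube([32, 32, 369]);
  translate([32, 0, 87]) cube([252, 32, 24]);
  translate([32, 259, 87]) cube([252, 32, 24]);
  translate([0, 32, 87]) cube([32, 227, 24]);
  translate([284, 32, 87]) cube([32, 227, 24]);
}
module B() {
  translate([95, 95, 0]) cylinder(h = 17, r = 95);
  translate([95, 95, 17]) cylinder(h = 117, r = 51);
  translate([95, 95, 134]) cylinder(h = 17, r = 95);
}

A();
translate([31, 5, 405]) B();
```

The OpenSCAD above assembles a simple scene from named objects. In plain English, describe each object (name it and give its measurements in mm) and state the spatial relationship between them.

A is a simple wooden stool: a rectangular seat 316 mm (x) by 291 mm (y), 36 mm thick, top face at z = 405 mm, on four square legs, each 32×32 mm in cross-section. The legs rest on z = 0, each flush with a corner of the seat. Four stretchers, 32 mm wide and 24 mm tall, connect adjacent legs with their undersides at z = 87 mm, each running between the inner faces of the legs it joins and aligned with the legs' outer faces on the other axis.

B is a spool: two coaxial disc flanges of radius 95 mm and thickness 17 mm, joined by a core cylinder of radius 51 mm and height 117 mm. The lower flange rests on z = 0 and the three cylinders share a vertical axis.

The spool is on top of the stool.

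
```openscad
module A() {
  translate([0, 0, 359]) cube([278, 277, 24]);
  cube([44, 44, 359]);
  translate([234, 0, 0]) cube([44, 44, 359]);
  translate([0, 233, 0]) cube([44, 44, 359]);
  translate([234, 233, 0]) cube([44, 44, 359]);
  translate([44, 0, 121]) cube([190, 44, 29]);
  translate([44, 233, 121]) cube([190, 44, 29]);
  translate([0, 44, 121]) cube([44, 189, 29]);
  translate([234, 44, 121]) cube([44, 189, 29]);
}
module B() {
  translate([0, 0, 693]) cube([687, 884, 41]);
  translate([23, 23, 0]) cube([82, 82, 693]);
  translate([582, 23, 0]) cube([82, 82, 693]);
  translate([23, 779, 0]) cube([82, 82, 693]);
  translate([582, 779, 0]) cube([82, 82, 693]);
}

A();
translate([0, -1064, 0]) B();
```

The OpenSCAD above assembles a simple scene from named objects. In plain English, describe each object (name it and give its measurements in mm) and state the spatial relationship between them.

A is a four-legged stool. The seat is 278×277 mm, 24 mm thick, top at z = 383 mm. It stands on four square legs, each 44×44 mm in cross-section, from z = 0 to the seat underside, each flush with a corner of the seat. Four stretchers, 44 mm wide and 29 mm tall, connect adjacent legs with their undersides at z = 121 mm, each running between the inner faces of the legs it joins and aligned with the legs' outer faces on the other axis.

B is a rectangular dining table. The top is 687×884×41 mm with its upper surface at z = 734 mm. It stands on four 82×82 mm square legs, each inset 23 mm from the nearest pair of top edges, running from the floor to the underside of the top.

The table is on the floor beside the stool on its −y side.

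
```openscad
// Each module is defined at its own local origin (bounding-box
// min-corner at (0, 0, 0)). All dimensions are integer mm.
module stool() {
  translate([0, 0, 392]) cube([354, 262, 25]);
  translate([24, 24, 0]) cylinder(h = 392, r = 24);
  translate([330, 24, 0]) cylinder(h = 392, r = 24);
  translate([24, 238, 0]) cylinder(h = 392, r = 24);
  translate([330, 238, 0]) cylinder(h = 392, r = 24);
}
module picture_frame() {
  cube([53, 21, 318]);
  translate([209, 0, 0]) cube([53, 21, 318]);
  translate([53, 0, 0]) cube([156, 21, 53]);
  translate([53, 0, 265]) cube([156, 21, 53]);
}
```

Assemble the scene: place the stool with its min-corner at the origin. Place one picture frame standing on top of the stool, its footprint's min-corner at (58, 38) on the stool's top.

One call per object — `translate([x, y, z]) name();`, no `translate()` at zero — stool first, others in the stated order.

stool();
translate([58, 38, 417]) picture_frame();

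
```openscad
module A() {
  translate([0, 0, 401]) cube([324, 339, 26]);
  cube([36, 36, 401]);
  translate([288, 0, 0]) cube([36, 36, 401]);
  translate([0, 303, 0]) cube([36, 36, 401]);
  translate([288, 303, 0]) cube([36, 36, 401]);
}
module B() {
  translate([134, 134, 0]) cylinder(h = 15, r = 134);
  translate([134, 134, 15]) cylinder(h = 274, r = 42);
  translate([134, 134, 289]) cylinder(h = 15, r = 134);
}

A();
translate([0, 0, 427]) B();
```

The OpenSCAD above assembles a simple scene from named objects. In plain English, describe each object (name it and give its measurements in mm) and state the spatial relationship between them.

A is a simple wooden stool: a rectangular seat 324 mm (x) by 339 mm (y), 26 mm thick, top face at z = 427 mm, on four square legs, each 36×36 mm in cross-section. The legs rest on z = 0, each flush with a corner of the seat.

B is a spool: two coaxial disc flanges of radius 134 mm and thickness 15 mm, joined by a core cylinder of radius 42 mm and height 274 mm. The lower flange rests on z = 0 and the three cylinders share a vertical axis.

The spool is on top of the stool.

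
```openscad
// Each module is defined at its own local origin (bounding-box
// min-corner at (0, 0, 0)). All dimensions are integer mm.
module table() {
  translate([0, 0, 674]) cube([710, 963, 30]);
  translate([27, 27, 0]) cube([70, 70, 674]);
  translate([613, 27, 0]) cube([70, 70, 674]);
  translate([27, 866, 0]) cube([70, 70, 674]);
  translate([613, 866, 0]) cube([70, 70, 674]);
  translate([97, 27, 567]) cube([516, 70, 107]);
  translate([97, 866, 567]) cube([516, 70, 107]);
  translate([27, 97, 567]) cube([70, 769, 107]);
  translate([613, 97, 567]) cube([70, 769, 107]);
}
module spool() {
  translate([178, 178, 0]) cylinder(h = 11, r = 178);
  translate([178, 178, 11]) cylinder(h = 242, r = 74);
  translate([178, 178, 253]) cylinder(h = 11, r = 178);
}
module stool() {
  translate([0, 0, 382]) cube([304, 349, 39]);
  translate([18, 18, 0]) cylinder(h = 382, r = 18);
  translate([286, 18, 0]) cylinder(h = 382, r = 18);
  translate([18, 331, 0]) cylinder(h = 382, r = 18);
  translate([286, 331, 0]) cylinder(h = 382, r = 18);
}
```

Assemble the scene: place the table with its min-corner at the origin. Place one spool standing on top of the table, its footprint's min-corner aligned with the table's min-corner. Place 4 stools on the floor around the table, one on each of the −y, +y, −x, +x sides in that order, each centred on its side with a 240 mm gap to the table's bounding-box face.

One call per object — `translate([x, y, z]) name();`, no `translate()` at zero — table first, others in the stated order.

table();
translate([0, 0, 704]) spool();
translate([203, -589, 0]) stool();
translate([203, 1203, 0]) stool();
translate([-544, 307, 0]) stool();
translate([950, 307, 0]) stool();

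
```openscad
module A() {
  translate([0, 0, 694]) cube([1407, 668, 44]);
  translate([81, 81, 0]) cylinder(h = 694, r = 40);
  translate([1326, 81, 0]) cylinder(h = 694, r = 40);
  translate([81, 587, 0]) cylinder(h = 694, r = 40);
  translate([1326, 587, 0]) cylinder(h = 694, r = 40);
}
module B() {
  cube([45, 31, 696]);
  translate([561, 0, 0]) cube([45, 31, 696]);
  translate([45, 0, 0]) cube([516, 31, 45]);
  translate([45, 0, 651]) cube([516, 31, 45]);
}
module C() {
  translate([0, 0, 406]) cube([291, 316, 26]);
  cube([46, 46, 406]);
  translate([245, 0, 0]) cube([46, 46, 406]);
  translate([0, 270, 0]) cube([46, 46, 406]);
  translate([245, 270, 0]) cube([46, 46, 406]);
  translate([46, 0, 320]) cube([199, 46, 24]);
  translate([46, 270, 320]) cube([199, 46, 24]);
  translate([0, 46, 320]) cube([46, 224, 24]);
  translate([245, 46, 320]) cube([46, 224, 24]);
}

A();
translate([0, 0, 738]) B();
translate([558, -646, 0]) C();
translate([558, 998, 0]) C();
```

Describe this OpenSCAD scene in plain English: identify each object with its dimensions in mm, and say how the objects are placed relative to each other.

A is a rectangular dining table. The top is 1407×668×44 mm with its upper surface at z = 738 mm. It stands on four round legs of 80 mm diameter, each leg's bounding box inset 41 mm from the nearest pair of top edges, running from the floor to the underside of the top.

B is a rectangular picture frame lying in the x–z plane (depth along y). The opening is 516 mm wide (x) by 606 mm tall (z), surrounded by a border 45 mm wide on all four sides. The frame is 31 mm deep and is made of two full-height vertical stiles with two horizontal rails fitted between them.

C is a simple wooden stool: a rectangular seat 291 mm (x) by 316 mm (y), 26 mm thick, top face at z = 432 mm, on four square legs, each 46×46 mm in cross-section. The legs rest on z = 0, each flush with a corner of the seat. Four stretchers, 46 mm wide and 24 mm tall, connect adjacent legs with their undersides at z = 320 mm, each running between the inner faces of the legs it joins and aligned with the legs' outer faces on the other axis.

The picture frame is on top of the table. Two stools sit around the table at the −y, +y sides.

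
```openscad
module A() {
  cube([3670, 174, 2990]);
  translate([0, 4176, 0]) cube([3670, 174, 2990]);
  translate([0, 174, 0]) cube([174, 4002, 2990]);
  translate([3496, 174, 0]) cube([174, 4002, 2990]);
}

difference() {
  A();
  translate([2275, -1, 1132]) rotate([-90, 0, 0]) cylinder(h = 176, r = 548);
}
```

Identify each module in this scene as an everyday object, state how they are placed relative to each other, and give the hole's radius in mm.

A is a house frame. The house frame has a circular hole through its front wall. The hole's radius is 548 mm.

The subtracted cylinder has r = 548 mm.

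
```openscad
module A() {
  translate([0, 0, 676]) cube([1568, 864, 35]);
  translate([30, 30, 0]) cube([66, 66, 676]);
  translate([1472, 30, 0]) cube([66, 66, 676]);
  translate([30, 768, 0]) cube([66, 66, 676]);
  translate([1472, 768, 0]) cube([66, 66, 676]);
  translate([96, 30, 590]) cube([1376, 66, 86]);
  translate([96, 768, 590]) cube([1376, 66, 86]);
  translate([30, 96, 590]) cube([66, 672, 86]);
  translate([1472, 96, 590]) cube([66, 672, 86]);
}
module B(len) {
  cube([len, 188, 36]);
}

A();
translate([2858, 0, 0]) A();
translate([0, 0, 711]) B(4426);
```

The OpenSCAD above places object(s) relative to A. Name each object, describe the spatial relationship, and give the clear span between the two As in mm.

A is a table. B is a beam. A beam spans the tops of two tables. The clear span between the two tables is 1290 mm.

Second table starts at x = 2858; first ends at x = 1568; clear span = 2858 − 1568 = 1290 mm.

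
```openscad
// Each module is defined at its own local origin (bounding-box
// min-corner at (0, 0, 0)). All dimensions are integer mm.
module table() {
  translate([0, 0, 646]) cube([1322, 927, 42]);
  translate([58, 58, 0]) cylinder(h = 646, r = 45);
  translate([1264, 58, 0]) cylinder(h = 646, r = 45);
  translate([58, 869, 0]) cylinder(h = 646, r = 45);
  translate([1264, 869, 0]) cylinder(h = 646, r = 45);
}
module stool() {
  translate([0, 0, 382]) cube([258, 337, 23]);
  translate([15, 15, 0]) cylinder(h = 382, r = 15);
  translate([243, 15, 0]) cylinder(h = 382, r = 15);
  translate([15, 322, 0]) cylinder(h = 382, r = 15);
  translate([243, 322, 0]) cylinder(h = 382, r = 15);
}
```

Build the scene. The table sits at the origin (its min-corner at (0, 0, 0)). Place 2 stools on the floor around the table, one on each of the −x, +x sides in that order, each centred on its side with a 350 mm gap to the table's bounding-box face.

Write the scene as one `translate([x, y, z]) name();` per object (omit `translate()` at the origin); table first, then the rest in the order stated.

table();
translate([-608, 295, 0]) stool();
translate([1672, 295, 0]) stool();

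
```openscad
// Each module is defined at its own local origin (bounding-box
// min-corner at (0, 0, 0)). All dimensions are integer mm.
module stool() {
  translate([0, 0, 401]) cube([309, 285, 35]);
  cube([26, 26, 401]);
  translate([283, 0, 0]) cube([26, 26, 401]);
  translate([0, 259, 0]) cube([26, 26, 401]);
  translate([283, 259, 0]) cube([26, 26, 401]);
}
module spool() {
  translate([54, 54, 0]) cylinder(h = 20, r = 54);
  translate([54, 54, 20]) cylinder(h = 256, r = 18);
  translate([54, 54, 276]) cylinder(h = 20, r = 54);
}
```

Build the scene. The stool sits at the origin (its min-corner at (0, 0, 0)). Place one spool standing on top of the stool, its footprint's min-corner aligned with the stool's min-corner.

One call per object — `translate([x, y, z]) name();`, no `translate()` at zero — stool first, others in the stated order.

stool();
translate([0, 0, 436]) spool();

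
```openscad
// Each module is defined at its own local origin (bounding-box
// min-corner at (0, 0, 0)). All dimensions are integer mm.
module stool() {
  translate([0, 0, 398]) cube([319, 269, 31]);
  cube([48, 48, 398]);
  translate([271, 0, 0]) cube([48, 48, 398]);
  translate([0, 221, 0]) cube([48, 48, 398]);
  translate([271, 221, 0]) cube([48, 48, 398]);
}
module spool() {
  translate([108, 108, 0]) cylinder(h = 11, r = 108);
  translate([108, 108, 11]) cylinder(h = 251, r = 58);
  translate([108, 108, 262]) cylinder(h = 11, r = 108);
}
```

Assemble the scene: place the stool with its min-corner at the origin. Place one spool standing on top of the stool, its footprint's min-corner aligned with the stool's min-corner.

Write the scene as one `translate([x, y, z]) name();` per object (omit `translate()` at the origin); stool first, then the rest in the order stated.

stool();
translate([0, 0, 429]) spool();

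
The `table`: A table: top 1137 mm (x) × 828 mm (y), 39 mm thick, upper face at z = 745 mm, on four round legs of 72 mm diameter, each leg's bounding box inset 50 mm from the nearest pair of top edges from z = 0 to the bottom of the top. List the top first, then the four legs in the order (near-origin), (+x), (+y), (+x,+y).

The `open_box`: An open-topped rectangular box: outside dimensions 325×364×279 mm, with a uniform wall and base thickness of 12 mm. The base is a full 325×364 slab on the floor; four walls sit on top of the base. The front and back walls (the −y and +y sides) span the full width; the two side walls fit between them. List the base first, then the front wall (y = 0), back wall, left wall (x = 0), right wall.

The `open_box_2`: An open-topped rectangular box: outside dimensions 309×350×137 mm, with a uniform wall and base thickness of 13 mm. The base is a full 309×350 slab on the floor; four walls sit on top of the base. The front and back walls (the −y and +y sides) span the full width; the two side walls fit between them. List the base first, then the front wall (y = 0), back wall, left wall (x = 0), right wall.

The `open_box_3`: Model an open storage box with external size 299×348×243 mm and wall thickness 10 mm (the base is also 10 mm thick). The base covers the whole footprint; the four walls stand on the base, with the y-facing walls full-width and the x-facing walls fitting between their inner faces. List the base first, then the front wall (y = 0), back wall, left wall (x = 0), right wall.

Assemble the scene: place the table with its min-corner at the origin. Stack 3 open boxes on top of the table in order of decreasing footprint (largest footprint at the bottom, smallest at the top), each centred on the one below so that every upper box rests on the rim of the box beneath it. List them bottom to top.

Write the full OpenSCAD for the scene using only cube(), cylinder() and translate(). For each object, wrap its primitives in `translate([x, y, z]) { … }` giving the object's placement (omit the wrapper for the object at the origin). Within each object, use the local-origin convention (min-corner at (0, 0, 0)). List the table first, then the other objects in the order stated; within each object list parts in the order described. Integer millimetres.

translate([0, 0, 706]) cube([1137, 828, 39]);
translate([86, 86, 0]) cylinder(h = 706, r = 36);
translate([1051, 86, 0]) cylinder(h = 706, r = 36);
translate([86, 742, 0]) cylinder(h = 706, r = 36);
translate([1051, 742, 0]) cylinder(h = 706, r = 36);
translate([406, 232, 745]) {
  cube([325, 364, 12]);
  translate([0, 0, 12]) cube([325, 12, 267]);
  translate([0, 352, 12]) cube([325, 12, 267]);
  translate([0, 12, 12]) cube([12, 340, 267]);
  translate([313, 12, 12]) cube([12, 340, 267]);
}
translate([414, 239, 1024]) {
  cube([309, 350, 13]);
  translate([0, 0, 13]) cube([309, 13, 124]);
  translate([0, 337, 13]) cube([309, 13, 124]);
  translate([0, 13, 13]) cube([13, 324, 124]);
  translate([296, 13, 13]) cube([13, 324, 124]);
}
translate([419, 240, 1161]) {
  cube([299, 348, 10]);
  translate([0, 0, 10]) cube([299, 10, 233]);
  translate([0, 338, 10]) cube([299, 10, 233]);
  translate([0, 10, 10]) cube([10, 328, 233]);
  translate([289, 10, 10]) cube([10, 328, 233]);
}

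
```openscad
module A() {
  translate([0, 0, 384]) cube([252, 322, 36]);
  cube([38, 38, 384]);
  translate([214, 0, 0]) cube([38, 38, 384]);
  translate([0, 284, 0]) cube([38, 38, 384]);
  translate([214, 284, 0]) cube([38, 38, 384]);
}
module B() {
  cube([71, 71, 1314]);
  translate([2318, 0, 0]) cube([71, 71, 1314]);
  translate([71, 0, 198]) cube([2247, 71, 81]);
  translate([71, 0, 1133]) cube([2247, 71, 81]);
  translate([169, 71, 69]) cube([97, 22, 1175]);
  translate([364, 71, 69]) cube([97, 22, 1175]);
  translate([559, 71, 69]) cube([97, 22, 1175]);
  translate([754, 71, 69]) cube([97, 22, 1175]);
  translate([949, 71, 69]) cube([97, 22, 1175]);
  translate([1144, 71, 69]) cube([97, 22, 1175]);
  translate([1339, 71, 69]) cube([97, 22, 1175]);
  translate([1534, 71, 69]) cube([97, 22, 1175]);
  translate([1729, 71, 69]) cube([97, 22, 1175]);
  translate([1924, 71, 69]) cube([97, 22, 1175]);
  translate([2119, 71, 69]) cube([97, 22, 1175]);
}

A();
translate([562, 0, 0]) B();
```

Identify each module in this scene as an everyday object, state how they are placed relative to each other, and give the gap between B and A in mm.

A is a stool. B is a fence section. The fence section is on the floor beside the stool on its +x side. The gap between the fence section and the stool is 310 mm.

The fence section's nearest face is 310 mm from the stool's +x face.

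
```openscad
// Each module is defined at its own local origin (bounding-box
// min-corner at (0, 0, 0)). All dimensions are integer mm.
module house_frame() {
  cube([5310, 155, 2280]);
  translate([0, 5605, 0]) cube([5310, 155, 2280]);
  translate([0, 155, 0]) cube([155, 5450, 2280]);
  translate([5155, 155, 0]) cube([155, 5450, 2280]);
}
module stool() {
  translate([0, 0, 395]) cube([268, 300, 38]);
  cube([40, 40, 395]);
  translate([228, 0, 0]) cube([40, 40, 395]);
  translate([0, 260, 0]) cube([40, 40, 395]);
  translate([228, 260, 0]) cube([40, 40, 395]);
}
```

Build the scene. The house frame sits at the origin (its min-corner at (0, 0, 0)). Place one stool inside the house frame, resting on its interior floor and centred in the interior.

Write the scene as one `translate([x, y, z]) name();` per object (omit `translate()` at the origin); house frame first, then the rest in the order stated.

house_frame();
translate([2521, 2730, 0]) stool();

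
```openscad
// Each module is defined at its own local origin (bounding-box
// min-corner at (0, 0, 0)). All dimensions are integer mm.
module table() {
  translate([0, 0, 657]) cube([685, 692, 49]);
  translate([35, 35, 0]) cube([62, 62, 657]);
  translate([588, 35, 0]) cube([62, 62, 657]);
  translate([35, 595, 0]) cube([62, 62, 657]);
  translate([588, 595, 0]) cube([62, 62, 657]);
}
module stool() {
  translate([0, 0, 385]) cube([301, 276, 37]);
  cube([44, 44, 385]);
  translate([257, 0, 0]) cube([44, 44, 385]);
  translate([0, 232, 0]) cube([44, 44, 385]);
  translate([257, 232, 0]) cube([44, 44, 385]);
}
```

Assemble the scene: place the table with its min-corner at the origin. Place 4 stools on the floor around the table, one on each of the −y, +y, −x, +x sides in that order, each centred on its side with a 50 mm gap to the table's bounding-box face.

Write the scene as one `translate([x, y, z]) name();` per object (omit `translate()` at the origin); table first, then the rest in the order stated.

table();
translate([192, -326, 0]) stool();
translate([192, 742, 0]) stool();
translate([-351, 208, 0]) stool();
translate([735, 208, 0]) stool();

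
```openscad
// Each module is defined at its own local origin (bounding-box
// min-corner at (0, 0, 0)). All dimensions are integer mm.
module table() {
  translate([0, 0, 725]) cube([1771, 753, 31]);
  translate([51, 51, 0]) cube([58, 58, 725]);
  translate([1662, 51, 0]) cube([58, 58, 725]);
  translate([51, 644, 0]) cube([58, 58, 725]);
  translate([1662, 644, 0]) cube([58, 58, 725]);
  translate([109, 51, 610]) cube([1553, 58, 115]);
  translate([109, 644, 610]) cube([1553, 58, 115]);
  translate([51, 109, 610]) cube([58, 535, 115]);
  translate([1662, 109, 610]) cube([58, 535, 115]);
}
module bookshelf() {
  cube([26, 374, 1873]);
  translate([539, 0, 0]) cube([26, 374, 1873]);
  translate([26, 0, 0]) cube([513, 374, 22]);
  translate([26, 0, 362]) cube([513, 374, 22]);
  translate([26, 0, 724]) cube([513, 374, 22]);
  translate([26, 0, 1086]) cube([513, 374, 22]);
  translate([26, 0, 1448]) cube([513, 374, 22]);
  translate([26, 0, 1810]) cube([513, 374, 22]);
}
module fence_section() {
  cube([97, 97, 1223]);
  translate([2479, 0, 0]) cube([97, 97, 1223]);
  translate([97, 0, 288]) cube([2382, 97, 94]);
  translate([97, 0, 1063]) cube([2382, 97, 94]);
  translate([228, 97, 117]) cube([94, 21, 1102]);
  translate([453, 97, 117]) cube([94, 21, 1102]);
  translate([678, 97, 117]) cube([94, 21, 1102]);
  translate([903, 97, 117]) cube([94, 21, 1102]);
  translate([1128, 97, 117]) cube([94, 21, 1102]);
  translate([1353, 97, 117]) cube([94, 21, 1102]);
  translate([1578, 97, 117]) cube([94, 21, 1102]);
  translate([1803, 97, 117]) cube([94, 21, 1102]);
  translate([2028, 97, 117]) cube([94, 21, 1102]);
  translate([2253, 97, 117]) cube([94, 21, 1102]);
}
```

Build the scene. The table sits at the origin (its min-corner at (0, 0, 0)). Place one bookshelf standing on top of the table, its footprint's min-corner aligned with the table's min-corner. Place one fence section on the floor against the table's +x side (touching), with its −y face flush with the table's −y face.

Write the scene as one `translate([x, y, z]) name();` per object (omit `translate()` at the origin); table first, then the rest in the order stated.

table();
translate([0, 0, 756]) bookshelf();
translate([1771, 0, 0]) fence_section();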